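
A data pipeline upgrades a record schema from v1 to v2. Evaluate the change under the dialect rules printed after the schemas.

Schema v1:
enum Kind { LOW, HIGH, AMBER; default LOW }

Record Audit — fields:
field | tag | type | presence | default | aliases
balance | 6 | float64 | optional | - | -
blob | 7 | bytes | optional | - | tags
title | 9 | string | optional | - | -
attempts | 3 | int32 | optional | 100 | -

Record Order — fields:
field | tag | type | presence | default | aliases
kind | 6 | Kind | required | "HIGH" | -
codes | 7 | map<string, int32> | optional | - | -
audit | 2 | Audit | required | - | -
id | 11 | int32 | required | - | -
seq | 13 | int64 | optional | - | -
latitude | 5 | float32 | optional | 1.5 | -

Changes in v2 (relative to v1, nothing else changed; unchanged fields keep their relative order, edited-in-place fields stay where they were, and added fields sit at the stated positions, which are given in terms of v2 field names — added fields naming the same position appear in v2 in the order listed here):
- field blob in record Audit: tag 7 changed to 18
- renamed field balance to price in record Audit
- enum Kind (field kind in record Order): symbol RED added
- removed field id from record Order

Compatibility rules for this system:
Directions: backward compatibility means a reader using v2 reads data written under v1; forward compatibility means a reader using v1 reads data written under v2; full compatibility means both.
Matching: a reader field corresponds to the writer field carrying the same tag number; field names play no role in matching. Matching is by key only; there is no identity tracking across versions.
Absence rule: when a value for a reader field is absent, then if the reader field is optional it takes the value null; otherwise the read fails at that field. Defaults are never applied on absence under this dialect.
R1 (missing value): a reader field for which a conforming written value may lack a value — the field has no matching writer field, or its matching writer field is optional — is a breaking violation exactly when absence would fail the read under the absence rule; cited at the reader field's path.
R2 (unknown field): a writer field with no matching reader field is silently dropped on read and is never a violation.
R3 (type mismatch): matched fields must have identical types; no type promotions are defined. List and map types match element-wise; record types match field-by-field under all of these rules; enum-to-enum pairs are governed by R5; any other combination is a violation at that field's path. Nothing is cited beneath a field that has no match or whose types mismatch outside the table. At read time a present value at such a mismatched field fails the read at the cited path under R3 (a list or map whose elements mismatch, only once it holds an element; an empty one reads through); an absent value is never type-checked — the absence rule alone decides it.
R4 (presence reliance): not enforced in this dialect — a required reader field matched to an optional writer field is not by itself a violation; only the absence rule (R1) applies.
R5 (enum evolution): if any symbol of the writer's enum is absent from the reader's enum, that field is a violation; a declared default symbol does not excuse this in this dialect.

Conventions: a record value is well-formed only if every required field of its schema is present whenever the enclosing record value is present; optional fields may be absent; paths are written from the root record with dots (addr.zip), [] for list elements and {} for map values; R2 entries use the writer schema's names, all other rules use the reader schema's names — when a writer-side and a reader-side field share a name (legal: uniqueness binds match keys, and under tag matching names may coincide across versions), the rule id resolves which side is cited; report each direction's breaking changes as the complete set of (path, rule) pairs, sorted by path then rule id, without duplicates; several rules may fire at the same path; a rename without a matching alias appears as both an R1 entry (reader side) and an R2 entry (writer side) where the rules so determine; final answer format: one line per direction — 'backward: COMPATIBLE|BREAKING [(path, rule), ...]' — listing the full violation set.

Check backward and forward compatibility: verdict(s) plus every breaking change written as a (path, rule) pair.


backward: COMPATIBLE []; forward: BREAKING [(id, R1), (kind, R5)]

arrows below run writer -> reader for Order
backward pass over Order, reader schema v2, writer schema v1:
  kind: paired with writer kind (Kind -> Kind; writer required)
  codes: paired with writer codes (map<string, int32> -> map<string, int32>; writer optional)
  audit: paired with writer audit (Audit -> Audit; writer required)
  seq: paired with writer seq (int64 -> int64; writer optional)
  latitude: paired with writer latitude (float32 -> float32; writer optional)
  writer id: unknown to reader
  audit.price: paired with writer audit.balance (float64 -> float64; writer optional)
  audit.blob has no writer counterpart
  audit.title: paired with writer audit.title (string -> string; writer optional)
  audit.attempts: paired with writer audit.attempts (int32 -> int32; writer optional)
  writer audit.blob: unknown to reader
  nothing fires on Order: backward is COMPATIBLE
forward pass over Order, reader schema v1, writer schema v2:
  kind: paired with writer kind (Kind -> Kind; writer required)
  codes: paired with writer codes (map<string, int32> -> map<string, int32>; writer optional)
  audit: paired with writer audit (Audit -> Audit; writer required)
  id has no writer counterpart
  seq: paired with writer seq (int64 -> int64; writer optional)
  latitude: paired with writer latitude (float32 -> float32; writer optional)
  audit.balance: paired with writer audit.price (float64 -> float64; writer optional)
  audit.blob has no writer counterpart
  audit.title: paired with writer audit.title (string -> string; writer optional)
  audit.attempts: paired with writer audit.attempts (int32 -> int32; writer optional)
  writer audit.blob: unknown to reader
  R1 fires at id
  R5 fires at kind
  => forward verdict for Order: BREAKING, 2 violation(s)


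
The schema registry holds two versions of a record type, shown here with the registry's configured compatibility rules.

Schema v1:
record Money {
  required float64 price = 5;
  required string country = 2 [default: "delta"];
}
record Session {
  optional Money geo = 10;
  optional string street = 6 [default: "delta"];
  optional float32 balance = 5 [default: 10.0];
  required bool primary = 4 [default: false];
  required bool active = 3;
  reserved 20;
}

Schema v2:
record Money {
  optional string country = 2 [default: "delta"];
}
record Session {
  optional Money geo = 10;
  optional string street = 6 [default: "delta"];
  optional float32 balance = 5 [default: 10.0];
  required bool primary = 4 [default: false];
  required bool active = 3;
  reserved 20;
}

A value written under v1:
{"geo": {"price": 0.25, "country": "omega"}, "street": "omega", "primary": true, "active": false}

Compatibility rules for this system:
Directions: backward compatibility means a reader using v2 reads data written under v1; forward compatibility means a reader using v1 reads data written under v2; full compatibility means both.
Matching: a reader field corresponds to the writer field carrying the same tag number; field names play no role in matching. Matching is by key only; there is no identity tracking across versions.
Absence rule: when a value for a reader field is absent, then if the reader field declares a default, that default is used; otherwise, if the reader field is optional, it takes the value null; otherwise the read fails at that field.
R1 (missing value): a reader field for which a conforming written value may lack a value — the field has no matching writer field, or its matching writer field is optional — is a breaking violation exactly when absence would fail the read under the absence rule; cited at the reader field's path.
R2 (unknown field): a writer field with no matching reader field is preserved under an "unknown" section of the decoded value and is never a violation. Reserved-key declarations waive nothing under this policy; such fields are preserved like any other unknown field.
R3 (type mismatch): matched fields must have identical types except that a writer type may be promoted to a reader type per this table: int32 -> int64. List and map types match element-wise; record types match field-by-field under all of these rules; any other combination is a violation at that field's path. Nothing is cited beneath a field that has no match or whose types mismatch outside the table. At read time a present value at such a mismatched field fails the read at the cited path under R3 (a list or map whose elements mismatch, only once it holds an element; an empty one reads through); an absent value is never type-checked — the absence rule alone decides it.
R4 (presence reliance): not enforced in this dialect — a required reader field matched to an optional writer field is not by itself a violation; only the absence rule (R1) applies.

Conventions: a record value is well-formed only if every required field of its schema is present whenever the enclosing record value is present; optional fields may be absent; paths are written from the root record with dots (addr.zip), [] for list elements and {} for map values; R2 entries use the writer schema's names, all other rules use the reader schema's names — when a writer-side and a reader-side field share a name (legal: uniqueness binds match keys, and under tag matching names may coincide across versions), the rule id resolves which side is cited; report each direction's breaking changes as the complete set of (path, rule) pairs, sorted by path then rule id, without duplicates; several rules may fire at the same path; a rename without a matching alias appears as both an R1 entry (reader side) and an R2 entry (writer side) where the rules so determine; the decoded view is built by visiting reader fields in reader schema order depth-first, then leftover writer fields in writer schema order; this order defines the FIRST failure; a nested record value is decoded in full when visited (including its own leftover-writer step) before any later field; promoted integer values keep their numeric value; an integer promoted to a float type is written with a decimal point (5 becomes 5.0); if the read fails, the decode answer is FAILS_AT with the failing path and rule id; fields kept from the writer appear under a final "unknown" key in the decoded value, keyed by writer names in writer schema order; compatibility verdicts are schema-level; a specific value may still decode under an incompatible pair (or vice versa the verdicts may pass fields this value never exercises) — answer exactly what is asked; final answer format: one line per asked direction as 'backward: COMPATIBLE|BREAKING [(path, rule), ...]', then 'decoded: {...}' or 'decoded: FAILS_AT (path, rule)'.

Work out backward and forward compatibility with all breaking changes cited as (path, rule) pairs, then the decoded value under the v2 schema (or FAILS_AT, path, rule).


backward: COMPATIBLE []; forward: BREAKING [(geo.price, R1)]; decoded: {"geo": {"country": "omega", "unknown": {"price": 0.25}}, "street": "omega", "balance": 10.0, "primary": true, "active": false}

the writer's type comes first in each Session pair
checking backward for Session: reader v2 against writer v1:
  writer optional, Money -> Money: reader geo maps from writer geo
  writer optional, string -> string: reader street maps from writer street
  writer optional, float32 -> float32: reader balance maps from writer balance
  writer required, bool -> bool: reader primary maps from writer primary
  writer required, bool -> bool: reader active maps from writer active
  writer required, string -> string: reader geo.country maps from writer geo.country
  leftover writer field: geo.price
  => backward: COMPATIBLE
checking forward for Session: reader v1 against writer v2:
  writer optional, Money -> Money: reader geo maps from writer geo
  writer optional, string -> string: reader street maps from writer street
  writer optional, float32 -> float32: reader balance maps from writer balance
  writer required, bool -> bool: reader primary maps from writer primary
  writer required, bool -> bool: reader active maps from writer active
  geo.price: no writer-side match
  writer optional, string -> string: reader geo.country maps from writer geo.country
  R1 fires at geo.price
  => forward verdict for Session: BREAKING, 1 violation(s)
decode (reader v2):
  geo.country := "omega"
  writer geo.price: kept under "unknown"
  street := "omega"
  balance := 10.0 (missing; default applied)
  primary := true
  active := false
  => decoded: {"geo": {"country": "omega", "unknown": {"price": 0.25}}, "street": "omega", "balance": 10.0, "primary": true, "active": false}


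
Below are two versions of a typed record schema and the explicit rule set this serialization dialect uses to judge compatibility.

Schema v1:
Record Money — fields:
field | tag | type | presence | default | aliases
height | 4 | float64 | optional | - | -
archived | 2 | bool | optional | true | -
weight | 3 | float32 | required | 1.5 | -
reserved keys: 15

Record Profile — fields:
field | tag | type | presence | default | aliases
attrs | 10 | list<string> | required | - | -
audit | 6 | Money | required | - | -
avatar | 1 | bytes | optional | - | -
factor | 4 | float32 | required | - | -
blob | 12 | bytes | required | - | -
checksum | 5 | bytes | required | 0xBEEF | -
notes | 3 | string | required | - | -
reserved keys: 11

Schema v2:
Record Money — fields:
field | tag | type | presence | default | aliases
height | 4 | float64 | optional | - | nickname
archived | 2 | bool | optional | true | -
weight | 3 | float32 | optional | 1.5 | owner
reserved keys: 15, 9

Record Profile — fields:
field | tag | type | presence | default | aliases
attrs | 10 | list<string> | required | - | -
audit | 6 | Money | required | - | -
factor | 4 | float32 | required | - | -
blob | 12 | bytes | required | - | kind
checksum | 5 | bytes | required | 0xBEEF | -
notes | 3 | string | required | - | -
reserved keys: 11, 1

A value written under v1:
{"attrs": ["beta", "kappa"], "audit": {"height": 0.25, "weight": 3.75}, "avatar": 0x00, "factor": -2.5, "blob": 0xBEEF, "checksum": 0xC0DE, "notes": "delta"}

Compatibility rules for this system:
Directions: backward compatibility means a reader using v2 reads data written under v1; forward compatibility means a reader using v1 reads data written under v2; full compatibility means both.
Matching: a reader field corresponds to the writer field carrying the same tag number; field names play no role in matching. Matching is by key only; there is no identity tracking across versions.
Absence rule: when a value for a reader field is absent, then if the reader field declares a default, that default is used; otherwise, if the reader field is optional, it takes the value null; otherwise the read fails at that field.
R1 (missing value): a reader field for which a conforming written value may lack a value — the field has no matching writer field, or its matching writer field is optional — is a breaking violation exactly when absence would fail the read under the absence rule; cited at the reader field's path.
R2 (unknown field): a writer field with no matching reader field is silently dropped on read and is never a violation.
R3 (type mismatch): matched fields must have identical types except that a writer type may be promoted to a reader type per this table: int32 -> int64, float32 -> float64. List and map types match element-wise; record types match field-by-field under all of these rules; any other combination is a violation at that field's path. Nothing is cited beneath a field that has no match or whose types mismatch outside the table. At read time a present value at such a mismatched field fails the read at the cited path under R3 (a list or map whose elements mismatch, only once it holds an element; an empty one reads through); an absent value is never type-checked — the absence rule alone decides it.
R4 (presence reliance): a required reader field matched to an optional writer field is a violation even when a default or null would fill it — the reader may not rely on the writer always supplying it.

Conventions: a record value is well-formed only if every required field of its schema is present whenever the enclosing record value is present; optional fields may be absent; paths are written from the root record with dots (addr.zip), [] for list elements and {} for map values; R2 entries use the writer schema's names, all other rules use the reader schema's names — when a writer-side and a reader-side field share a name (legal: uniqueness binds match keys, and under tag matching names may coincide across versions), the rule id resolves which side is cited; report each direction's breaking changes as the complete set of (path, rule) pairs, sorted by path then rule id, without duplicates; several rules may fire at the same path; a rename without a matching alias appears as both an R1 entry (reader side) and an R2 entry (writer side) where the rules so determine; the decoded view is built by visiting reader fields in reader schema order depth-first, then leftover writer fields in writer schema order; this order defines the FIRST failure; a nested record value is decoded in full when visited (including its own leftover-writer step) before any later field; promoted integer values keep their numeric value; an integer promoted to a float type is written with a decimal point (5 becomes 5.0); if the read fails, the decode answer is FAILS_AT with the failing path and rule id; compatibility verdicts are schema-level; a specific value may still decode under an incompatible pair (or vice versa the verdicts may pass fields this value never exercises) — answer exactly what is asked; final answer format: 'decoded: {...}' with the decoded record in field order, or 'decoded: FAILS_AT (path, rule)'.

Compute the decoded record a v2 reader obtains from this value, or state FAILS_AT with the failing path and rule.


arrows below run writer -> reader for Profile
migrating the Profile value to v2:
  attrs := ["beta", "kappa"]
  audit.height := 0.25
  audit.archived := true (absent -> default)
  audit.weight := 3.75
  factor := -2.5
  blob := 0xBEEF
  checksum := 0xC0DE
  notes := "delta"
  writer avatar: unknown -> dropped
  => decoded: {"attrs": ["beta", "kappa"], "audit": {"height": 0.25, "archived": true, "weight": 3.75}, "factor": -2.5, "blob": 0xBEEF, "checksum": 0xC0DE, "notes": "delta"}
diffs on Profile not affecting the asked answer:
  field weight in record Money: required changed to optional -> a verdict-level change on Profile — the shown value reads the same

decoded: {"attrs": ["beta", "kappa"], "audit": {"height": 0.25, "archived": true, "weight": 3.75}, "factor": -2.5, "blob": 0xBEEF, "checksum": 0xC0DE, "notes": "delta"}


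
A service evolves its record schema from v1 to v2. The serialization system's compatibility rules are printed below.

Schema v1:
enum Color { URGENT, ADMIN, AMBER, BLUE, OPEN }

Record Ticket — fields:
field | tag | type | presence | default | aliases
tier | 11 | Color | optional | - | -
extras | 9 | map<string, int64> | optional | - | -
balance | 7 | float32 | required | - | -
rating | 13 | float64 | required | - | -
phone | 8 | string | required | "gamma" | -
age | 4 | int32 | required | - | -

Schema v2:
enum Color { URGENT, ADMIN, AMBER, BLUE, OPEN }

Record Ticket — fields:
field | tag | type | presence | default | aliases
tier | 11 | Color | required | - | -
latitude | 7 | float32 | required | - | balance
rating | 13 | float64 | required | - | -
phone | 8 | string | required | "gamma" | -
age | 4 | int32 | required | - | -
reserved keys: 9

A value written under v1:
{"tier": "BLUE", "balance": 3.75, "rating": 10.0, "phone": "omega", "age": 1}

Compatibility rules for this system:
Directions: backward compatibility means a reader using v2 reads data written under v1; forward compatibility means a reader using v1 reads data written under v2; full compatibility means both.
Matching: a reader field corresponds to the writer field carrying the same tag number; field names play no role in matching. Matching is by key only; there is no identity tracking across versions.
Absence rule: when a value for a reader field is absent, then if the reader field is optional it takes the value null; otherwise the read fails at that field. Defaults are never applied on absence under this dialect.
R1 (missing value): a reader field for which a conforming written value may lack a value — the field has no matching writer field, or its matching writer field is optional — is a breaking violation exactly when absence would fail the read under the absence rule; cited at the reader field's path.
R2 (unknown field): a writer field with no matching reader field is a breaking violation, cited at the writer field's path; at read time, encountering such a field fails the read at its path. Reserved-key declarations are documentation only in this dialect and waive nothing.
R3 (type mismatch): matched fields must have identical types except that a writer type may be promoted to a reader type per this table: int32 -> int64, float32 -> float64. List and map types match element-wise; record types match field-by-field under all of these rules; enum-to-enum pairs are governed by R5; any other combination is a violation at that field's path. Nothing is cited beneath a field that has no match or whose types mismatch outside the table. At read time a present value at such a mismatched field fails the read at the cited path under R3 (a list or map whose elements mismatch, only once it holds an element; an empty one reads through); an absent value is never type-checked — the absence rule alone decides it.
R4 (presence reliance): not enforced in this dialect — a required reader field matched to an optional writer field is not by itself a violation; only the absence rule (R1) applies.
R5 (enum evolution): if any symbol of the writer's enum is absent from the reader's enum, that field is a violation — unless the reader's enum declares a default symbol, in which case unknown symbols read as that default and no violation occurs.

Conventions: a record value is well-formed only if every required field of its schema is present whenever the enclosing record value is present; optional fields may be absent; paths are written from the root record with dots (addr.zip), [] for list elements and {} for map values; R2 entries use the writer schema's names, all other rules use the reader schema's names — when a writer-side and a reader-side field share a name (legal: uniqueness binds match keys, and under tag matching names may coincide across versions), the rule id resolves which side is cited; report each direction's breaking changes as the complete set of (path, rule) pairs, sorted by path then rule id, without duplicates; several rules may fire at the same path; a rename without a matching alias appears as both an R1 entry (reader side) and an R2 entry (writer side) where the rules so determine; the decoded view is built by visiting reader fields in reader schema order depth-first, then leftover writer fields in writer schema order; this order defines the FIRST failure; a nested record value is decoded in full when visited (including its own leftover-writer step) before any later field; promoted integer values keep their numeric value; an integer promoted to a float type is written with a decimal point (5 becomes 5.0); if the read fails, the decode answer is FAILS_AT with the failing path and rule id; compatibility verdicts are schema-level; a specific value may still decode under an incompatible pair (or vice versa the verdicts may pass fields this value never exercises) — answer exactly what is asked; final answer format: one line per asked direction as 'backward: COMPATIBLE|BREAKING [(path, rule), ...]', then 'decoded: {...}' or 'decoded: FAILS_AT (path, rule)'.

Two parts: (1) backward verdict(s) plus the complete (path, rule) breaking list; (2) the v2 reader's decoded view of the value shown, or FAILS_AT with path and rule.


the writer's type comes first in each Ticket pair
backward on Ticket — v2 reading data written by v1:
  Color -> Color, writer optional: tier aligns to tier
  float32 -> float32, writer required: latitude aligns to balance
  float64 -> float64, writer required: rating aligns to rating
  string -> string, writer required: phone aligns to phone
  int32 -> int32, writer required: age aligns to age
  writer field extras has no reader counterpart
  violation R2 at extras
  violation R1 at tier
  => backward verdict for Ticket: BREAKING, 2 violation(s)
decode walk for Ticket under reader schema v2:
  tier := "BLUE"
  latitude := 3.75 (from writer balance)
  rating := 10.0
  phone := "omega"
  age := 1
  => decoded: {"tier": "BLUE", "latitude": 3.75, "rating": 10.0, "phone": "omega", "age": 1}

backward: BREAKING [(extras, R2), (tier, R1)]; decoded: {"tier": "BLUE", "latitude": 3.75, "rating": 10.0, "phone": "omega", "age": 1}


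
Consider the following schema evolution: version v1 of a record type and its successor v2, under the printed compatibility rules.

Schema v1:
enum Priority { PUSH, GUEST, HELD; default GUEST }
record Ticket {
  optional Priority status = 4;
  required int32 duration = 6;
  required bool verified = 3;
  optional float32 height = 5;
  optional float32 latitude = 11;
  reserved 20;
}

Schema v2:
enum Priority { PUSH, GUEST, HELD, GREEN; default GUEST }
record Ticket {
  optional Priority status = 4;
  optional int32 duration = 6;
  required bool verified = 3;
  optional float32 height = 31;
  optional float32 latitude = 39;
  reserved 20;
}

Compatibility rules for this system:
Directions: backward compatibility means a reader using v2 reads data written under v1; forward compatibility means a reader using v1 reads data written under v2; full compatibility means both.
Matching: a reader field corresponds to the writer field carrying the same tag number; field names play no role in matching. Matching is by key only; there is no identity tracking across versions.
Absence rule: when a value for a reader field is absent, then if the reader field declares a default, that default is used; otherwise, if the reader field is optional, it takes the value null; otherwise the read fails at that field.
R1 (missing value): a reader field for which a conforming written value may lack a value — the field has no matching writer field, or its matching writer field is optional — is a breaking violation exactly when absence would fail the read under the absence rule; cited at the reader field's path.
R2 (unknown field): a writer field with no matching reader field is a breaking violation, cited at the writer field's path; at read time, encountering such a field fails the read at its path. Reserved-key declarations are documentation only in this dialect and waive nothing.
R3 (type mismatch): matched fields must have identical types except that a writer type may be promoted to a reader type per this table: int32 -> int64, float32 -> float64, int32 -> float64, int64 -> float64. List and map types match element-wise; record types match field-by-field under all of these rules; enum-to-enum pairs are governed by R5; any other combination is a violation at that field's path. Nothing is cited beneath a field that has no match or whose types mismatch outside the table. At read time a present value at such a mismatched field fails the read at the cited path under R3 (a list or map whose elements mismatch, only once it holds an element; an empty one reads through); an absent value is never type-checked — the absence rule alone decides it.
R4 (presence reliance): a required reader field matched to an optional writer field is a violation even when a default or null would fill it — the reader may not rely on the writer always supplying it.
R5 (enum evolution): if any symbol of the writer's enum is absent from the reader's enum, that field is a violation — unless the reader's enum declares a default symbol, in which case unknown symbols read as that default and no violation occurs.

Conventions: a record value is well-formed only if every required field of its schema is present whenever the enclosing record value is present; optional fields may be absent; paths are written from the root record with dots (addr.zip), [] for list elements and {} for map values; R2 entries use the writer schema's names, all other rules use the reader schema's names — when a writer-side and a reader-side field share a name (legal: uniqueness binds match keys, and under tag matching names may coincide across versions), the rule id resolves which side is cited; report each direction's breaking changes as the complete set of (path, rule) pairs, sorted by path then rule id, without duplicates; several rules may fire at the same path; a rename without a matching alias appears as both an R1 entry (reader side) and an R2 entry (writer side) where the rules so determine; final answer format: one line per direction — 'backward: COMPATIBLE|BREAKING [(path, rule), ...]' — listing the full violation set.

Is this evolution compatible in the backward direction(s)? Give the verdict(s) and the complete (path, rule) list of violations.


backward: BREAKING [(height, R2), (latitude, R2)]

the writer's type comes first in each Ticket pair
backward on Ticket — v2 reading data written by v1:
  writer optional, Priority -> Priority: reader status maps from writer status
  writer required, int32 -> int32: reader duration maps from writer duration
  writer required, bool -> bool: reader verified maps from writer verified
  height has no writer counterpart
  latitude has no writer counterpart
  writer height: unknown to reader
  writer latitude: unknown to reader
  breaking: (height, R2)
  breaking: (latitude, R2)
  backward on Ticket therefore BREAKING (2)
the rest of the Ticket diff is inert for this question:
  field duration in record Ticket: required changed to optional -> its effect on Ticket is confined to the forward direction, not asked
  enum Priority (field status in record Ticket): symbol GREEN added -> fires no rule on Ticket, leaving the asked answer as it is


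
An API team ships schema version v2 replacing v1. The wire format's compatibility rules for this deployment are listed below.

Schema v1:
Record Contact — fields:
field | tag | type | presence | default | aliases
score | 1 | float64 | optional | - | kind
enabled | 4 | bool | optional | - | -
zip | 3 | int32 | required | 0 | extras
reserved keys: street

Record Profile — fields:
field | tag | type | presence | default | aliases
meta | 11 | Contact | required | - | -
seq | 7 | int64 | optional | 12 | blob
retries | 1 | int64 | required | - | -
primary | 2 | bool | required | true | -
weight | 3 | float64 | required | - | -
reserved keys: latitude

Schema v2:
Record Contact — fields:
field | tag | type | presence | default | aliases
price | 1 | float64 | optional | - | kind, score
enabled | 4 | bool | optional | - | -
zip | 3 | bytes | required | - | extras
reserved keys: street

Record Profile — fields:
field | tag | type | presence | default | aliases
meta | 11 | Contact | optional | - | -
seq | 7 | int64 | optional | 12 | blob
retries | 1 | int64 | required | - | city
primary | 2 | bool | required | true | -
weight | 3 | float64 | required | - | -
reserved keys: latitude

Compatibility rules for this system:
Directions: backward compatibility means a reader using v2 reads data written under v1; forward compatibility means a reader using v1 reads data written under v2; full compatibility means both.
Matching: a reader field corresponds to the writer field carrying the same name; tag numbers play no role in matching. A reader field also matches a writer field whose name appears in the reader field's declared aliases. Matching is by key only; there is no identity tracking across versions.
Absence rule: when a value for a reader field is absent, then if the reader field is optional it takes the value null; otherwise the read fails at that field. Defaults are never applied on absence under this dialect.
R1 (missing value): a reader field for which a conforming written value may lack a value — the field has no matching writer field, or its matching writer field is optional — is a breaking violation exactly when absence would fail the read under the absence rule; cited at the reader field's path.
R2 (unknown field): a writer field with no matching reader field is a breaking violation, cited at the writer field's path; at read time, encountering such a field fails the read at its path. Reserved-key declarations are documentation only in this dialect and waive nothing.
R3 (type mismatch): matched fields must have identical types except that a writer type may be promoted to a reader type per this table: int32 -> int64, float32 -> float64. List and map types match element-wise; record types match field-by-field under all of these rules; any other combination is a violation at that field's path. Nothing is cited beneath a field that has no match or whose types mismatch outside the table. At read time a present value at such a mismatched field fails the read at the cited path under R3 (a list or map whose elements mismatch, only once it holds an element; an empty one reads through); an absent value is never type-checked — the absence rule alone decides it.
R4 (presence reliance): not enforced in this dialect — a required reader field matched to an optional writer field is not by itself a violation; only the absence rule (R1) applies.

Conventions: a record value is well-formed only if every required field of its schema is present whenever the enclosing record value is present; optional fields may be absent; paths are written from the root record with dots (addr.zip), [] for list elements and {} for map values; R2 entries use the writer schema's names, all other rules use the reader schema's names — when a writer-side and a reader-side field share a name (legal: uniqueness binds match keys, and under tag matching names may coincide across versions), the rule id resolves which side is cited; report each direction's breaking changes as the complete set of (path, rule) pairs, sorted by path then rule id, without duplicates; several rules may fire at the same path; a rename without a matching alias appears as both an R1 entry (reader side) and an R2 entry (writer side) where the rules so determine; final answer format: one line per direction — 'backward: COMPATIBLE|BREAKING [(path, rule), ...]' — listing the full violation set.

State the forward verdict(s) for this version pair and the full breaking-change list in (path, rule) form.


the writer's type comes first in each Profile pair
forward on Profile — v1 reading data written by v2:
  meta <- meta (Contact -> Contact, writer optional)
  seq <- seq (int64 -> int64, writer optional)
  retries <- retries (int64 -> int64, writer required)
  primary <- primary (bool -> bool, writer required)
  weight <- weight (float64 -> float64, writer required)
  meta.score: no writer match
  meta.enabled <- meta.enabled (bool -> bool, writer optional)
  meta.zip <- meta.zip (bytes -> int32, writer required)
  leftover writer field: meta.price
  rule R1 violated at meta
  rule R2 violated at meta.price
  rule R3 violated at meta.zip
  => forward verdict for Profile: BREAKING, 3 violation(s)

forward: BREAKING [(meta, R1), (meta.price, R2), (meta.zip, R3)]


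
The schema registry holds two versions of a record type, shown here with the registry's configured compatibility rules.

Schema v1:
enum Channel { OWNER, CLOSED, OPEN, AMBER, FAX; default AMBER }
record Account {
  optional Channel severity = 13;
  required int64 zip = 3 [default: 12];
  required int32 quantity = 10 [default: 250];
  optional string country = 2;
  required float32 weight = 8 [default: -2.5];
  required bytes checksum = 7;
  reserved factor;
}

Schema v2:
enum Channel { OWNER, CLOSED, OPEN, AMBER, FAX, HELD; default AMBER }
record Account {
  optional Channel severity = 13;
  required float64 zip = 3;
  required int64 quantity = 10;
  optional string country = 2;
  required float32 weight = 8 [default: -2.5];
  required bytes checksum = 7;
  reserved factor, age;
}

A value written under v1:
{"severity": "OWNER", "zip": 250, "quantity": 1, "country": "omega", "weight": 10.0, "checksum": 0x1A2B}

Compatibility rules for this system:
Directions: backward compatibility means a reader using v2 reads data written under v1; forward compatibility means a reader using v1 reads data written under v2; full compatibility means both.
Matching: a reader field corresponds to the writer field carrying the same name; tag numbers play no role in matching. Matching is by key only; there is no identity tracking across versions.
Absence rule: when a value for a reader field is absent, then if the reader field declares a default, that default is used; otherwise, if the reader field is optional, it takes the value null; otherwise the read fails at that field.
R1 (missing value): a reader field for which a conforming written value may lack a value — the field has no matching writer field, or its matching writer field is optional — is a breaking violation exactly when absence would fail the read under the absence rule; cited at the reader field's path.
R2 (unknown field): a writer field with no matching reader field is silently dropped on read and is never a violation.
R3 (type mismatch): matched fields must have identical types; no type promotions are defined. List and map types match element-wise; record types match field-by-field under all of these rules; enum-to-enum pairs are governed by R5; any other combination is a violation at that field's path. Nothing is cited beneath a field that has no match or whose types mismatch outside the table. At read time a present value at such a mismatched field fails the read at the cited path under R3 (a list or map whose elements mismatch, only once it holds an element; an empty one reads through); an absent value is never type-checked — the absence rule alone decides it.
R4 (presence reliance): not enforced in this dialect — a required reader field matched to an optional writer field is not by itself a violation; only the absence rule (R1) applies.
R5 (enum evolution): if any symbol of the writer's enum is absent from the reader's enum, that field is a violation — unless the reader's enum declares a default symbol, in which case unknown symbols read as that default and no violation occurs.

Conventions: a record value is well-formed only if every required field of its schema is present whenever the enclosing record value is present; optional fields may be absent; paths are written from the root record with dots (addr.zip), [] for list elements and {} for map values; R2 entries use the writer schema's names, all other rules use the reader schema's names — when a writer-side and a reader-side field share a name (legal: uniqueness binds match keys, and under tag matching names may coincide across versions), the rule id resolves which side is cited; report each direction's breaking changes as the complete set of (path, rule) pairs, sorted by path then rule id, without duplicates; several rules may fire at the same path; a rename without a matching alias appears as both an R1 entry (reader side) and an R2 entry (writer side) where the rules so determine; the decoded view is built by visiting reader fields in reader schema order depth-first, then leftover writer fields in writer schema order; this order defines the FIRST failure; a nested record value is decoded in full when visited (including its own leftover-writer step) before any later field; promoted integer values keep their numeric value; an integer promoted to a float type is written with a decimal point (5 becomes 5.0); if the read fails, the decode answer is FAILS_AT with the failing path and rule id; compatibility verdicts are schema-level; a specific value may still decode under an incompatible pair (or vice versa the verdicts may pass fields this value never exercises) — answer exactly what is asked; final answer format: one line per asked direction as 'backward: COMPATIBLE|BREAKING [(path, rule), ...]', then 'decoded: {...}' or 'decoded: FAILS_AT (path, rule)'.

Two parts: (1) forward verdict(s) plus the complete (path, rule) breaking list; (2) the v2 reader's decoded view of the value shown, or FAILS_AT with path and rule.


in Account below, arrows point writer -> reader
forward on Account — v1 reading data written by v2:
  severity: paired with writer severity (Channel -> Channel; writer optional)
  zip: paired with writer zip (float64 -> int64; writer required)
  quantity: paired with writer quantity (int64 -> int32; writer required)
  country: paired with writer country (string -> string; writer optional)
  weight: paired with writer weight (float32 -> float32; writer required)
  checksum: paired with writer checksum (bytes -> bytes; writer required)
  R3 fires at quantity
  R3 fires at zip
  forward on Account therefore BREAKING (2)
decoding the Account value with the v2 reader:
  severity := "OWNER"
  read fails at zip under R3
  => FAILS_AT (zip, R3)
checking off the Account differences that do not matter here:
  enum Channel (field severity in record Account): symbol HELD added -> inert for the asked Account verdict: nothing fires

forward: BREAKING [(quantity, R3), (zip, R3)]; decoded: FAILS_AT (zip, R3)
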